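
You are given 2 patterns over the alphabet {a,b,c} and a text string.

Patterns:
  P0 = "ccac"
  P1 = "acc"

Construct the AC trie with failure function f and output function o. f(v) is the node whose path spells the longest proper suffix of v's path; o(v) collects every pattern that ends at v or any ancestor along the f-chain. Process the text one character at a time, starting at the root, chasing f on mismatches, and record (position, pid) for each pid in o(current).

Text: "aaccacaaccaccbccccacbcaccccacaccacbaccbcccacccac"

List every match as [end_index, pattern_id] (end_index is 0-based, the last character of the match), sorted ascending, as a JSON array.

Construct AC machine:
Trie nodes:
  n0 'ε': a→5 c→1
  n1 'c': c→2
  n2 'cc': a→3
  n3 'cca': c→4
  n4 'ccac': ·  ←P0
  n5 'a': c→6
  n6 'ac': c→7
  n7 'acc': ·  ←P1

Failure links (BFS by depth):
  n1('c'): parent n0 fail=0; on 'c' 0 → fail=0;  out ∅∪∅=∅
  n5('a'): parent n0 fail=0; on 'a' 0 → fail=0;  out ∅∪∅=∅
  n2('cc'): parent n1 fail=0; on 'c' 0 → fail=1;  out ∅∪∅=∅
  n6('ac'): parent n5 fail=0; on 'c' 0 → fail=1;  out ∅∪∅=∅
  n3('cca'): parent n2 fail=1; on 'a' 1→0 → fail=5;  out ∅∪∅=∅
  n7('acc'): parent n6 fail=1; on 'c' 1 → fail=2;  out {1}∪∅={1}
  n4('ccac'): parent n3 fail=5; on 'c' 5 → fail=6;  out {0}∪∅={0}

Text stream:
i=0 'a': node 0→5
i=1 'a': node 5→5 (fail-walked)
i=2 'c': node 5→6
i=3 'c': node 6→7  emit P1@[1:3]
i=4 'a': node 7→3 (fail-walked)
i=5 'c': node 3→4  emit P0@[2:5]
i=6 'a': node 4→5 (fail-walked)
i=7 'a': node 5→5 (fail-walked)
i=8 'c': node 5→6
i=9 'c': node 6→7  emit P1@[7:9]
i=10 'a': node 7→3 (fail-walked)
i=11 'c': node 3→4  emit P0@[8:11]
i=12 'c': node 4→7 (fail-walked)  emit P1@[10:12]
i=13 'b': node 7→0 (fail-walked)
i=14 'c': node 0→1
i=15 'c': node 1→2
i=16 'c': node 2→2 (fail-walked)
i=17 'c': node 2→2 (fail-walked)
i=18 'a': node 2→3
i=19 'c': node 3→4  emit P0@[16:19]
i=20 'b': node 4→0 (fail-walked)
i=21 'c': node 0→1
i=22 'a': node 1→5 (fail-walked)
i=23 'c': node 5→6
i=24 'c': node 6→7  emit P1@[22:24]
i=25 'c': node 7→2 (fail-walked)
i=26 'c': node 2→2 (fail-walked)
i=27 'a': node 2→3
i=28 'c': node 3→4  emit P0@[25:28]
i=29 'a': node 4→5 (fail-walked)
i=30 'c': node 5→6
i=31 'c': node 6→7  emit P1@[29:31]
i=32 'a': node 7→3 (fail-walked)
i=33 'c': node 3→4  emit P0@[30:33]
i=34 'b': node 4→0 (fail-walked)
i=35 'a': node 0→5
i=36 'c': node 5→6
i=37 'c': node 6→7  emit P1@[35:37]
i=38 'b': node 7→0 (fail-walked)
i=39 'c': node 0→1
i=40 'c': node 1→2
i=41 'c': node 2→2 (fail-walked)
i=42 'a': node 2→3
i=43 'c': node 3→4  emit P0@[40:43]
i=44 'c': node 4→7 (fail-walked)  emit P1@[42:44]
i=45 'c': node 7→2 (fail-walked)
i=46 'a': node 2→3
i=47 'c': node 3→4  emit P0@[44:47]

Matches: [[3,1],[5,0],[9,1],[11,0],[12,1],[19,0],[24,1],[28,0],[31,1],[33,0],[37,1],[43,0],[44,1],[47,0]]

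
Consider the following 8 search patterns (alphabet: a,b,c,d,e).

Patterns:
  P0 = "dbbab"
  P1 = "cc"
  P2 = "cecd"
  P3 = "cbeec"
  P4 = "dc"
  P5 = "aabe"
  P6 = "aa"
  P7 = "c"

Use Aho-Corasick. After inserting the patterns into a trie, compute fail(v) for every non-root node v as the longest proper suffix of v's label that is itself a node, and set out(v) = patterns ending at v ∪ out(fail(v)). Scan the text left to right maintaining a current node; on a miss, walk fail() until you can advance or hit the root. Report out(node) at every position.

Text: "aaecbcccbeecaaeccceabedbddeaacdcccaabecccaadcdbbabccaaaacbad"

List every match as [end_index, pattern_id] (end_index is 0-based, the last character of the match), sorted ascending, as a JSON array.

Build:
Trie (insert patterns):
  n0 'ε': a→16 c→6 d→1
  n1 'd': b→2 c→15
  n2 'db': b→3
  n3 'dbb': a→4
  n4 'dbba': b→5
  n5 'dbbab': ·  ←P0
  n6 'c': b→11 c→7 e→8  ←P7
  n7 'cc': ·  ←P1
  n8 'ce': c→9
  n9 'cec': d→10
  n10 'cecd': ·  ←P2
  n11 'cb': e→12
  n12 'cbe': e→13
  n13 'cbee': c→14
  n14 'cbeec': ·  ←P3
  n15 'dc': ·  ←P4
  n16 'a': a→17
  n17 'aa': b→18  ←P6
  n18 'aab': e→19
  n19 'aabe': ·  ←P5

BFS fail/out derivation:
  fail(1) 'd': from fail(0)=0 chase 'd': 0 ⇒ 0;  out=∅∪out(0)=∅
  fail(6) 'c': from fail(0)=0 chase 'c': 0 ⇒ 0;  out={7}∪out(0)={7}
  fail(16) 'a': from fail(0)=0 chase 'a': 0 ⇒ 0;  out=∅∪out(0)=∅
  fail(2) 'db': from fail(1)=0 chase 'b': 0 ⇒ 0;  out=∅∪out(0)=∅
  fail(7) 'cc': from fail(6)=0 chase 'c': 0 ⇒ 6;  out={1}∪out(6)={1,7}
  fail(8) 'ce': from fail(6)=0 chase 'e': 0 ⇒ 0;  out=∅∪out(0)=∅
  fail(11) 'cb': from fail(6)=0 chase 'b': 0 ⇒ 0;  out=∅∪out(0)=∅
  fail(15) 'dc': from fail(1)=0 chase 'c': 0 ⇒ 6;  out={4}∪out(6)={4,7}
  fail(17) 'aa': from fail(16)=0 chase 'a': 0 ⇒ 16;  out={6}∪out(16)={6}
  fail(3) 'dbb': from fail(2)=0 chase 'b': 0 ⇒ 0;  out=∅∪out(0)=∅
  fail(9) 'cec': from fail(8)=0 chase 'c': 0 ⇒ 6;  out=∅∪out(6)={7}
  fail(12) 'cbe': from fail(11)=0 chase 'e': 0 ⇒ 0;  out=∅∪out(0)=∅
  fail(18) 'aab': from fail(17)=16 chase 'b': 16→0 ⇒ 0;  out=∅∪out(0)=∅
  fail(4) 'dbba': from fail(3)=0 chase 'a': 0 ⇒ 16;  out=∅∪out(16)=∅
  fail(10) 'cecd': from fail(9)=6 chase 'd': 6→0 ⇒ 1;  out={2}∪out(1)={2}
  fail(13) 'cbee': from fail(12)=0 chase 'e': 0 ⇒ 0;  out=∅∪out(0)=∅
  fail(19) 'aabe': from fail(18)=0 chase 'e': 0 ⇒ 0;  out={5}∪out(0)={5}
  fail(5) 'dbbab': from fail(4)=16 chase 'b': 16→0 ⇒ 0;  out={0}∪out(0)={0}
  fail(14) 'cbeec': from fail(13)=0 chase 'c': 0 ⇒ 6;  out={3}∪out(6)={3,7}

Text stream:
[0] read 'a'  n0⇒n16
[1] read 'a'  n16⇒n17  → match P6@[0:1]
[2] read 'e'  n17⇒n0 (fail-walked)
[3] read 'c'  n0⇒n6  → match P7@[3:3]
[4] read 'b'  n6⇒n11
[5] read 'c'  n11⇒n6 (fail-walked)  → match P7@[5:5]
[6] read 'c'  n6⇒n7  → match P1@[5:6],P7@[6:6]
[7] read 'c'  n7⇒n7 (fail-walked)  → match P1@[6:7],P7@[7:7]
[8] read 'b'  n7⇒n11 (fail-walked)
[9] read 'e'  n11⇒n12
[10] read 'e'  n12⇒n13
[11] read 'c'  n13⇒n14  → match P3@[7:11],P7@[11:11]
[12] read 'a'  n14⇒n16 (fail-walked)
[13] read 'a'  n16⇒n17  → match P6@[12:13]
[14] read 'e'  n17⇒n0 (fail-walked)
[15] read 'c'  n0⇒n6  → match P7@[15:15]
[16] read 'c'  n6⇒n7  → match P1@[15:16],P7@[16:16]
[17] read 'c'  n7⇒n7 (fail-walked)  → match P1@[16:17],P7@[17:17]
[18] read 'e'  n7⇒n8 (fail-walked)
[19] read 'a'  n8⇒n16 (fail-walked)
[20] read 'b'  n16⇒n0 (fail-walked)
[21] read 'e'  n0⇒n0
[22] read 'd'  n0⇒n1
[23] read 'b'  n1⇒n2
[24] read 'd'  n2⇒n1 (fail-walked)
[25] read 'd'  n1⇒n1 (fail-walked)
[26] read 'e'  n1⇒n0 (fail-walked)
[27] read 'a'  n0⇒n16
[28] read 'a'  n16⇒n17  → match P6@[27:28]
[29] read 'c'  n17⇒n6 (fail-walked)  → match P7@[29:29]
[30] read 'd'  n6⇒n1 (fail-walked)
[31] read 'c'  n1⇒n15  → match P4@[30:31],P7@[31:31]
[32] read 'c'  n15⇒n7 (fail-walked)  → match P1@[31:32],P7@[32:32]
[33] read 'c'  n7⇒n7 (fail-walked)  → match P1@[32:33],P7@[33:33]
[34] read 'a'  n7⇒n16 (fail-walked)
[35] read 'a'  n16⇒n17  → match P6@[34:35]
[36] read 'b'  n17⇒n18
[37] read 'e'  n18⇒n19  → match P5@[34:37]
[38] read 'c'  n19⇒n6 (fail-walked)  → match P7@[38:38]
[39] read 'c'  n6⇒n7  → match P1@[38:39],P7@[39:39]
[40] read 'c'  n7⇒n7 (fail-walked)  → match P1@[39:40],P7@[40:40]
[41] read 'a'  n7⇒n16 (fail-walked)
[42] read 'a'  n16⇒n17  → match P6@[41:42]
[43] read 'd'  n17⇒n1 (fail-walked)
[44] read 'c'  n1⇒n15  → match P4@[43:44],P7@[44:44]
[45] read 'd'  n15⇒n1 (fail-walked)
[46] read 'b'  n1⇒n2
[47] read 'b'  n2⇒n3
[48] read 'a'  n3⇒n4
[49] read 'b'  n4⇒n5  → match P0@[45:49]
[50] read 'c'  n5⇒n6 (fail-walked)  → match P7@[50:50]
[51] read 'c'  n6⇒n7  → match P1@[50:51],P7@[51:51]
[52] read 'a'  n7⇒n16 (fail-walked)
[53] read 'a'  n16⇒n17  → match P6@[52:53]
[54] read 'a'  n17⇒n17 (fail-walked)  → match P6@[53:54]
[55] read 'a'  n17⇒n17 (fail-walked)  → match P6@[54:55]
[56] read 'c'  n17⇒n6 (fail-walked)  → match P7@[56:56]
[57] read 'b'  n6⇒n11
[58] read 'a'  n11⇒n16 (fail-walked)
[59] read 'd'  n16⇒n1 (fail-walked)

Matches: [[1,6],[3,7],[5,7],[6,1],[6,7],[7,1],[7,7],[11,3],[11,7],[13,6],[15,7],[16,1],[16,7],[17,1],[17,7],[28,6],[29,7],[31,4],[31,7],[32,1],[32,7],[33,1],[33,7],[35,6],[37,5],[38,7],[39,1],[39,7],[40,1],[40,7],[42,6],[44,4],[44,7],[49,0],[50,7],[51,1],[51,7],[53,6],[54,6],[55,6],[56,7]]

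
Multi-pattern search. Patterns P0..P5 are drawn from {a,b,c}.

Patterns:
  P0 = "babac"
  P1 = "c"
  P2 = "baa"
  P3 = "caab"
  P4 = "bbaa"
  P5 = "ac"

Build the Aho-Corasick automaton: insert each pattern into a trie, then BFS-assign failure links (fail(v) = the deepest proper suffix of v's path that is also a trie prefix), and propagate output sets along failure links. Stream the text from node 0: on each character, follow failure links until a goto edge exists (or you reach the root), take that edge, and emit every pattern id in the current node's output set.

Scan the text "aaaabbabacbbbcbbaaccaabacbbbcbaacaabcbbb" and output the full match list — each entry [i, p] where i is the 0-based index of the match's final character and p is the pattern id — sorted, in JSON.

Build automaton:
Trie nodes:
  n0 'ε': a→14 b→1 c→6
  n1 'b': a→2 b→11
  n2 'ba': a→7 b→3
  n3 'bab': a→4
  n4 'baba': c→5
  n5 'babac': ·  ←P0
  n6 'c': a→8  ←P1
  n7 'baa': ·  ←P2
  n8 'ca': a→9
  n9 'caa': b→10
  n10 'caab': ·  ←P3
  n11 'bb': a→12
  n12 'bba': a→13
  n13 'bbaa': ·  ←P4
  n14 'a': c→15
  n15 'ac': ·  ←P5

BFS fail/out derivation:
  fail(1) 'b': from fail(0)=0 chase 'b': 0 ⇒ 0;  out=∅∪out(0)=∅
  fail(6) 'c': from fail(0)=0 chase 'c': 0 ⇒ 0;  out={1}∪out(0)={1}
  fail(14) 'a': from fail(0)=0 chase 'a': 0 ⇒ 0;  out=∅∪out(0)=∅
  fail(2) 'ba': from fail(1)=0 chase 'a': 0 ⇒ 14;  out=∅∪out(14)=∅
  fail(8) 'ca': from fail(6)=0 chase 'a': 0 ⇒ 14;  out=∅∪out(14)=∅
  fail(11) 'bb': from fail(1)=0 chase 'b': 0 ⇒ 1;  out=∅∪out(1)=∅
  fail(15) 'ac': from fail(14)=0 chase 'c': 0 ⇒ 6;  out={5}∪out(6)={1,5}
  fail(3) 'bab': from fail(2)=14 chase 'b': 14→0 ⇒ 1;  out=∅∪out(1)=∅
  fail(7) 'baa': from fail(2)=14 chase 'a': 14→0 ⇒ 14;  out={2}∪out(14)={2}
  fail(9) 'caa': from fail(8)=14 chase 'a': 14→0 ⇒ 14;  out=∅∪out(14)=∅
  fail(12) 'bba': from fail(11)=1 chase 'a': 1 ⇒ 2;  out=∅∪out(2)=∅
  fail(4) 'baba': from fail(3)=1 chase 'a': 1 ⇒ 2;  out=∅∪out(2)=∅
  fail(10) 'caab': from fail(9)=14 chase 'b': 14→0 ⇒ 1;  out={3}∪out(1)={3}
  fail(13) 'bbaa': from fail(12)=2 chase 'a': 2 ⇒ 7;  out={4}∪out(7)={2,4}
  fail(5) 'babac': from fail(4)=2 chase 'c': 2→14 ⇒ 15;  out={0}∪out(15)={0,1,5}

Run:
i=0 'a': node 0→14
i=1 'a': node 14→14 ·f
i=2 'a': node 14→14 ·f
i=3 'a': node 14→14 ·f
i=4 'b': node 14→1 ·f
i=5 'b': node 1→11
i=6 'a': node 11→12
i=7 'b': node 12→3 ·f
i=8 'a': node 3→4
i=9 'c': node 4→5  ** P0@[5:9],P1@[9:9],P5@[8:9]
i=10 'b': node 5→1 ·f
i=11 'b': node 1→11
i=12 'b': node 11→11 ·f
i=13 'c': node 11→6 ·f  ** P1@[13:13]
i=14 'b': node 6→1 ·f
i=15 'b': node 1→11
i=16 'a': node 11→12
i=17 'a': node 12→13  ** P2@[15:17],P4@[14:17]
i=18 'c': node 13→15 ·f  ** P1@[18:18],P5@[17:18]
i=19 'c': node 15→6 ·f  ** P1@[19:19]
i=20 'a': node 6→8
i=21 'a': node 8→9
i=22 'b': node 9→10  ** P3@[19:22]
i=23 'a': node 10→2 ·f
i=24 'c': node 2→15 ·f  ** P1@[24:24],P5@[23:24]
i=25 'b': node 15→1 ·f
i=26 'b': node 1→11
i=27 'b': node 11→11 ·f
i=28 'c': node 11→6 ·f  ** P1@[28:28]
i=29 'b': node 6→1 ·f
i=30 'a': node 1→2
i=31 'a': node 2→7  ** P2@[29:31]
i=32 'c': node 7→15 ·f  ** P1@[32:32],P5@[31:32]
i=33 'a': node 15→8 ·f
i=34 'a': node 8→9
i=35 'b': node 9→10  ** P3@[32:35]
i=36 'c': node 10→6 ·f  ** P1@[36:36]
i=37 'b': node 6→1 ·f
i=38 'b': node 1→11
i=39 'b': node 11→11 ·f

Matches: [[9,0],[9,1],[9,5],[13,1],[17,2],[17,4],[18,1],[18,5],[19,1],[22,3],[24,1],[24,5],[28,1],[31,2],[32,1],[32,5],[35,3],[36,1]]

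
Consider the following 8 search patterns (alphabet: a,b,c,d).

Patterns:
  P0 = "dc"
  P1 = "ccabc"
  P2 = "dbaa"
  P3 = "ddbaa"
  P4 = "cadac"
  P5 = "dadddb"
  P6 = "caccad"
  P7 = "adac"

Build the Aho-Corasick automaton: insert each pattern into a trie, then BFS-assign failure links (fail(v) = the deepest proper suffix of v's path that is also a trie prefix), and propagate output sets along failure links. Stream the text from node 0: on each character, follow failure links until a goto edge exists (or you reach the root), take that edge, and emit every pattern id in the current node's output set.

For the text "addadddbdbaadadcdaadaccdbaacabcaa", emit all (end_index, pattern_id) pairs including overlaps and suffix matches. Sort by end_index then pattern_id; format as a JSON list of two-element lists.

Build automaton:
Trie (insert patterns):
  0='ε' goto a→28 c→3 d→1
  1='d' goto a→19 b→8 c→2 d→11
  2='dc' goto ·  ←P0
  3='c' goto a→15 c→4
  4='cc' goto a→5
  5='cca' goto b→6
  6='ccab' goto c→7
  7='ccabc' goto ·  ←P1
  8='db' goto a→9
  9='dba' goto a→10
  10='dbaa' goto ·  ←P2
  11='dd' goto b→12
  12='ddb' goto a→13
  13='ddba' goto a→14
  14='ddbaa' goto ·  ←P3
  15='ca' goto c→24 d→16
  16='cad' goto a→17
  17='cada' goto c→18
  18='cadac' goto ·  ←P4
  19='da' goto d→20
  20='dad' goto d→21
  21='dadd' goto d→22
  22='daddd' goto b→23
  23='dadddb' goto ·  ←P5
  24='cac' goto c→25
  25='cacc' goto a→26
  26='cacca' goto d→27
  27='caccad' goto ·  ←P6
  28='a' goto d→29
  29='ad' goto a→30
  30='ada' goto c→31
  31='adac' goto ·  ←P7

BFS fail/out derivation:
  fail(1) 'd': from fail(0)=0 chase 'd': 0 ⇒ 0;  out=∅∪out(0)=∅
  fail(3) 'c': from fail(0)=0 chase 'c': 0 ⇒ 0;  out=∅∪out(0)=∅
  fail(28) 'a': from fail(0)=0 chase 'a': 0 ⇒ 0;  out=∅∪out(0)=∅
  fail(2) 'dc': from fail(1)=0 chase 'c': 0 ⇒ 3;  out={0}∪out(3)={0}
  fail(4) 'cc': from fail(3)=0 chase 'c': 0 ⇒ 3;  out=∅∪out(3)=∅
  fail(8) 'db': from fail(1)=0 chase 'b': 0 ⇒ 0;  out=∅∪out(0)=∅
  fail(11) 'dd': from fail(1)=0 chase 'd': 0 ⇒ 1;  out=∅∪out(1)=∅
  fail(15) 'ca': from fail(3)=0 chase 'a': 0 ⇒ 28;  out=∅∪out(28)=∅
  fail(19) 'da': from fail(1)=0 chase 'a': 0 ⇒ 28;  out=∅∪out(28)=∅
  fail(29) 'ad': from fail(28)=0 chase 'd': 0 ⇒ 1;  out=∅∪out(1)=∅
  fail(5) 'cca': from fail(4)=3 chase 'a': 3 ⇒ 15;  out=∅∪out(15)=∅
  fail(9) 'dba': from fail(8)=0 chase 'a': 0 ⇒ 28;  out=∅∪out(28)=∅
  fail(12) 'ddb': from fail(11)=1 chase 'b': 1 ⇒ 8;  out=∅∪out(8)=∅
  fail(16) 'cad': from fail(15)=28 chase 'd': 28 ⇒ 29;  out=∅∪out(29)=∅
  fail(20) 'dad': from fail(19)=28 chase 'd': 28 ⇒ 29;  out=∅∪out(29)=∅
  fail(24) 'cac': from fail(15)=28 chase 'c': 28→0 ⇒ 3;  out=∅∪out(3)=∅
  fail(30) 'ada': from fail(29)=1 chase 'a': 1 ⇒ 19;  out=∅∪out(19)=∅
  fail(6) 'ccab': from fail(5)=15 chase 'b': 15→28→0 ⇒ 0;  out=∅∪out(0)=∅
  fail(10) 'dbaa': from fail(9)=28 chase 'a': 28→0 ⇒ 28;  out={2}∪out(28)={2}
  fail(13) 'ddba': from fail(12)=8 chase 'a': 8 ⇒ 9;  out=∅∪out(9)=∅
  fail(17) 'cada': from fail(16)=29 chase 'a': 29 ⇒ 30;  out=∅∪out(30)=∅
  fail(21) 'dadd': from fail(20)=29 chase 'd': 29→1 ⇒ 11;  out=∅∪out(11)=∅
  fail(25) 'cacc': from fail(24)=3 chase 'c': 3 ⇒ 4;  out=∅∪out(4)=∅
  fail(31) 'adac': from fail(30)=19 chase 'c': 19→28→0 ⇒ 3;  out={7}∪out(3)={7}
  fail(7) 'ccabc': from fail(6)=0 chase 'c': 0 ⇒ 3;  out={1}∪out(3)={1}
  fail(14) 'ddbaa': from fail(13)=9 chase 'a': 9 ⇒ 10;  out={3}∪out(10)={2,3}
  fail(18) 'cadac': from fail(17)=30 chase 'c': 30 ⇒ 31;  out={4}∪out(31)={4,7}
  fail(22) 'daddd': from fail(21)=11 chase 'd': 11→1 ⇒ 11;  out=∅∪out(11)=∅
  fail(26) 'cacca': from fail(25)=4 chase 'a': 4 ⇒ 5;  out=∅∪out(5)=∅
  fail(23) 'dadddb': from fail(22)=11 chase 'b': 11 ⇒ 12;  out={5}∪out(12)={5}
  fail(27) 'caccad': from fail(26)=5 chase 'd': 5→15 ⇒ 16;  out={6}∪out(16)={6}

Text stream:
i=0 'a': node 0→28
i=1 'd': node 28→29
i=2 'd': node 29→11 (fail-walked)
i=3 'a': node 11→19 (fail-walked)
i=4 'd': node 19→20
i=5 'd': node 20→21
i=6 'd': node 21→22
i=7 'b': node 22→23  → match P5@[2:7]
i=8 'd': node 23→1 (fail-walked)
i=9 'b': node 1→8
i=10 'a': node 8→9
i=11 'a': node 9→10  → match P2@[8:11]
i=12 'd': node 10→29 (fail-walked)
i=13 'a': node 29→30
i=14 'd': node 30→20 (fail-walked)
i=15 'c': node 20→2 (fail-walked)  → match P0@[14:15]
i=16 'd': node 2→1 (fail-walked)
i=17 'a': node 1→19
i=18 'a': node 19→28 (fail-walked)
i=19 'd': node 28→29
i=20 'a': node 29→30
i=21 'c': node 30→31  → match P7@[18:21]
i=22 'c': node 31→4 (fail-walked)
i=23 'd': node 4→1 (fail-walked)
i=24 'b': node 1→8
i=25 'a': node 8→9
i=26 'a': node 9→10  → match P2@[23:26]
i=27 'c': node 10→3 (fail-walked)
i=28 'a': node 3→15
i=29 'b': node 15→0 (fail-walked)
i=30 'c': node 0→3
i=31 'a': node 3→15
i=32 'a': node 15→28 (fail-walked)

All matches (sorted): [[7,5],[11,2],[15,0],[21,7],[26,2]]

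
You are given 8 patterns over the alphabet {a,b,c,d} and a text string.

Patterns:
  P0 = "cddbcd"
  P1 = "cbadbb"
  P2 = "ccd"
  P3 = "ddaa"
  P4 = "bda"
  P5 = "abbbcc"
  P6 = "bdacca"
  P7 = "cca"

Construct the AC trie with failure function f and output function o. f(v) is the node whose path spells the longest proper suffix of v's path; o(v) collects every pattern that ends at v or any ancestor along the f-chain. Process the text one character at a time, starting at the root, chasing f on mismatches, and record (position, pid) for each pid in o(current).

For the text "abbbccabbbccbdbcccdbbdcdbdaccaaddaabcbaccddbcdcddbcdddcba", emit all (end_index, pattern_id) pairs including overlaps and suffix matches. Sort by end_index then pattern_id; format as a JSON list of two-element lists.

Build automaton:
Trie nodes:
  n0 'ε': a→21 b→18 c→1 d→14
  n1 'c': b→7 c→12 d→2
  n2 'cd': d→3
  n3 'cdd': b→4
  n4 'cddb': c→5
  n5 'cddbc': d→6
  n6 'cddbcd': ·  ←P0
  n7 'cb': a→8
  n8 'cba': d→9
  n9 'cbad': b→10
  n10 'cbadb': b→11
  n11 'cbadbb': ·  ←P1
  n12 'cc': a→30 d→13
  n13 'ccd': ·  ←P2
  n14 'd': d→15
  n15 'dd': a→16
  n16 'dda': a→17
  n17 'ddaa': ·  ←P3
  n18 'b': d→19
  n19 'bd': a→20
  n20 'bda': c→27  ←P4
  n21 'a': b→22
  n22 'ab': b→23
  n23 'abb': b→24
  n24 'abbb': c→25
  n25 'abbbc': c→26
  n26 'abbbcc': ·  ←P5
  n27 'bdac': c→28
  n28 'bdacc': a→29
  n29 'bdacca': ·  ←P6
  n30 'cca': ·  ←P7

Failure links (BFS by depth):
  n1('c'): parent n0 fail=0; on 'c' 0 → fail=0;  out ∅∪∅=∅
  n14('d'): parent n0 fail=0; on 'd' 0 → fail=0;  out ∅∪∅=∅
  n18('b'): parent n0 fail=0; on 'b' 0 → fail=0;  out ∅∪∅=∅
  n21('a'): parent n0 fail=0; on 'a' 0 → fail=0;  out ∅∪∅=∅
  n2('cd'): parent n1 fail=0; on 'd' 0 → fail=14;  out ∅∪∅=∅
  n7('cb'): parent n1 fail=0; on 'b' 0 → fail=18;  out ∅∪∅=∅
  n12('cc'): parent n1 fail=0; on 'c' 0 → fail=1;  out ∅∪∅=∅
  n15('dd'): parent n14 fail=0; on 'd' 0 → fail=14;  out ∅∪∅=∅
  n19('bd'): parent n18 fail=0; on 'd' 0 → fail=14;  out ∅∪∅=∅
  n22('ab'): parent n21 fail=0; on 'b' 0 → fail=18;  out ∅∪∅=∅
  n3('cdd'): parent n2 fail=14; on 'd' 14 → fail=15;  out ∅∪∅=∅
  n8('cba'): parent n7 fail=18; on 'a' 18→0 → fail=21;  out ∅∪∅=∅
  n13('ccd'): parent n12 fail=1; on 'd' 1 → fail=2;  out {2}∪∅={2}
  n16('dda'): parent n15 fail=14; on 'a' 14→0 → fail=21;  out ∅∪∅=∅
  n20('bda'): parent n19 fail=14; on 'a' 14→0 → fail=21;  out {4}∪∅={4}
  n23('abb'): parent n22 fail=18; on 'b' 18→0 → fail=18;  out ∅∪∅=∅
  n30('cca'): parent n12 fail=1; on 'a' 1→0 → fail=21;  out {7}∪∅={7}
  n4('cddb'): parent n3 fail=15; on 'b' 15→14→0 → fail=18;  out ∅∪∅=∅
  n9('cbad'): parent n8 fail=21; on 'd' 21→0 → fail=14;  out ∅∪∅=∅
  n17('ddaa'): parent n16 fail=21; on 'a' 21→0 → fail=21;  out {3}∪∅={3}
  n24('abbb'): parent n23 fail=18; on 'b' 18→0 → fail=18;  out ∅∪∅=∅
  n27('bdac'): parent n20 fail=21; on 'c' 21→0 → fail=1;  out ∅∪∅=∅
  n5('cddbc'): parent n4 fail=18; on 'c' 18→0 → fail=1;  out ∅∪∅=∅
  n10('cbadb'): parent n9 fail=14; on 'b' 14→0 → fail=18;  out ∅∪∅=∅
  n25('abbbc'): parent n24 fail=18; on 'c' 18→0 → fail=1;  out ∅∪∅=∅
  n28('bdacc'): parent n27 fail=1; on 'c' 1 → fail=12;  out ∅∪∅=∅
  n6('cddbcd'): parent n5 fail=1; on 'd' 1 → fail=2;  out {0}∪∅={0}
  n11('cbadbb'): parent n10 fail=18; on 'b' 18→0 → fail=18;  out {1}∪∅={1}
  n26('abbbcc'): parent n25 fail=1; on 'c' 1 → fail=12;  out {5}∪∅={5}
  n29('bdacca'): parent n28 fail=12; on 'a' 12 → fail=30;  out {6}∪{7}={6,7}

Text stream:
[0] read 'a'  n0⇒n21
[1] read 'b'  n21⇒n22
[2] read 'b'  n22⇒n23
[3] read 'b'  n23⇒n24
[4] read 'c'  n24⇒n25
[5] read 'c'  n25⇒n26  emit P5@[0:5]
[6] read 'a'  n26⇒n30 (via fail)  emit P7@[4:6]
[7] read 'b'  n30⇒n22 (via fail)
[8] read 'b'  n22⇒n23
[9] read 'b'  n23⇒n24
[10] read 'c'  n24⇒n25
[11] read 'c'  n25⇒n26  emit P5@[6:11]
[12] read 'b'  n26⇒n7 (via fail)
[13] read 'd'  n7⇒n19 (via fail)
[14] read 'b'  n19⇒n18 (via fail)
[15] read 'c'  n18⇒n1 (via fail)
[16] read 'c'  n1⇒n12
[17] read 'c'  n12⇒n12 (via fail)
[18] read 'd'  n12⇒n13  emit P2@[16:18]
[19] read 'b'  n13⇒n18 (via fail)
[20] read 'b'  n18⇒n18 (via fail)
[21] read 'd'  n18⇒n19
[22] read 'c'  n19⇒n1 (via fail)
[23] read 'd'  n1⇒n2
[24] read 'b'  n2⇒n18 (via fail)
[25] read 'd'  n18⇒n19
[26] read 'a'  n19⇒n20  emit P4@[24:26]
[27] read 'c'  n20⇒n27
[28] read 'c'  n27⇒n28
[29] read 'a'  n28⇒n29  emit P6@[24:29],P7@[27:29]
[30] read 'a'  n29⇒n21 (via fail)
[31] read 'd'  n21⇒n14 (via fail)
[32] read 'd'  n14⇒n15
[33] read 'a'  n15⇒n16
[34] read 'a'  n16⇒n17  emit P3@[31:34]
[35] read 'b'  n17⇒n22 (via fail)
[36] read 'c'  n22⇒n1 (via fail)
[37] read 'b'  n1⇒n7
[38] read 'a'  n7⇒n8
[39] read 'c'  n8⇒n1 (via fail)
[40] read 'c'  n1⇒n12
[41] read 'd'  n12⇒n13  emit P2@[39:41]
[42] read 'd'  n13⇒n3 (via fail)
[43] read 'b'  n3⇒n4
[44] read 'c'  n4⇒n5
[45] read 'd'  n5⇒n6  emit P0@[40:45]
[46] read 'c'  n6⇒n1 (via fail)
[47] read 'd'  n1⇒n2
[48] read 'd'  n2⇒n3
[49] read 'b'  n3⇒n4
[50] read 'c'  n4⇒n5
[51] read 'd'  n5⇒n6  emit P0@[46:51]
[52] read 'd'  n6⇒n3 (via fail)
[53] read 'd'  n3⇒n15 (via fail)
[54] read 'c'  n15⇒n1 (via fail)
[55] read 'b'  n1⇒n7
[56] read 'a'  n7⇒n8

Result: [[5,5],[6,7],[11,5],[18,2],[26,4],[29,6],[29,7],[34,3],[41,2],[45,0],[51,0]]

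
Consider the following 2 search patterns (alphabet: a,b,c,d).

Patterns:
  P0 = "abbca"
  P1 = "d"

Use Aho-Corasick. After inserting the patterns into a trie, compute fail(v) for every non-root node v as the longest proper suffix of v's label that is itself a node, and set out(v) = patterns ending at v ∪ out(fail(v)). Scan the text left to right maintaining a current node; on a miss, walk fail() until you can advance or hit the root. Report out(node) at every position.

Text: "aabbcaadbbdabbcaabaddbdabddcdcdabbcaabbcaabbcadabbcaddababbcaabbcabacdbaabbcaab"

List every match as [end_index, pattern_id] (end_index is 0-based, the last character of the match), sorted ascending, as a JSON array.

Construct AC machine:
Trie nodes:
  n0 'ε': a→1 d→6
  n1 'a': b→2
  n2 'ab': b→3
  n3 'abb': c→4
  n4 'abbc': a→5
  n5 'abbca': ·  ←P0
  n6 'd': ·  ←P1

Failure links (BFS by depth):
  fail(1) 'a': from fail(0)=0 chase 'a': 0 ⇒ 0;  out=∅∪out(0)=∅
  fail(6) 'd': from fail(0)=0 chase 'd': 0 ⇒ 0;  out={1}∪out(0)={1}
  fail(2) 'ab': from fail(1)=0 chase 'b': 0 ⇒ 0;  out=∅∪out(0)=∅
  fail(3) 'abb': from fail(2)=0 chase 'b': 0 ⇒ 0;  out=∅∪out(0)=∅
  fail(4) 'abbc': from fail(3)=0 chase 'c': 0 ⇒ 0;  out=∅∪out(0)=∅
  fail(5) 'abbca': from fail(4)=0 chase 'a': 0 ⇒ 1;  out={0}∪out(1)={0}

Scan:
pos 0 'a': at 1
pos 1 'a': at 1 ·f
pos 2 'b': at 2
pos 3 'b': at 3
pos 4 'c': at 4
pos 5 'a': at 5  emit P0@[1:5]
pos 6 'a': at 1 ·f
pos 7 'd': at 6 ·f  emit P1@[7:7]
pos 8 'b': at 0 ·f
pos 9 'b': at 0
pos 10 'd': at 6  emit P1@[10:10]
pos 11 'a': at 1 ·f
pos 12 'b': at 2
pos 13 'b': at 3
pos 14 'c': at 4
pos 15 'a': at 5  emit P0@[11:15]
pos 16 'a': at 1 ·f
pos 17 'b': at 2
pos 18 'a': at 1 ·f
pos 19 'd': at 6 ·f  emit P1@[19:19]
pos 20 'd': at 6 ·f  emit P1@[20:20]
pos 21 'b': at 0 ·f
pos 22 'd': at 6  emit P1@[22:22]
pos 23 'a': at 1 ·f
pos 24 'b': at 2
pos 25 'd': at 6 ·f  emit P1@[25:25]
pos 26 'd': at 6 ·f  emit P1@[26:26]
pos 27 'c': at 0 ·f
pos 28 'd': at 6  emit P1@[28:28]
pos 29 'c': at 0 ·f
pos 30 'd': at 6  emit P1@[30:30]
pos 31 'a': at 1 ·f
pos 32 'b': at 2
pos 33 'b': at 3
pos 34 'c': at 4
pos 35 'a': at 5  emit P0@[31:35]
pos 36 'a': at 1 ·f
pos 37 'b': at 2
pos 38 'b': at 3
pos 39 'c': at 4
pos 40 'a': at 5  emit P0@[36:40]
pos 41 'a': at 1 ·f
pos 42 'b': at 2
pos 43 'b': at 3
pos 44 'c': at 4
pos 45 'a': at 5  emit P0@[41:45]
pos 46 'd': at 6 ·f  emit P1@[46:46]
pos 47 'a': at 1 ·f
pos 48 'b': at 2
pos 49 'b': at 3
pos 50 'c': at 4
pos 51 'a': at 5  emit P0@[47:51]
pos 52 'd': at 6 ·f  emit P1@[52:52]
pos 53 'd': at 6 ·f  emit P1@[53:53]
pos 54 'a': at 1 ·f
pos 55 'b': at 2
pos 56 'a': at 1 ·f
pos 57 'b': at 2
pos 58 'b': at 3
pos 59 'c': at 4
pos 60 'a': at 5  emit P0@[56:60]
pos 61 'a': at 1 ·f
pos 62 'b': at 2
pos 63 'b': at 3
pos 64 'c': at 4
pos 65 'a': at 5  emit P0@[61:65]
pos 66 'b': at 2 ·f
pos 67 'a': at 1 ·f
pos 68 'c': at 0 ·f
pos 69 'd': at 6  emit P1@[69:69]
pos 70 'b': at 0 ·f
pos 71 'a': at 1
pos 72 'a': at 1 ·f
pos 73 'b': at 2
pos 74 'b': at 3
pos 75 'c': at 4
pos 76 'a': at 5  emit P0@[72:76]
pos 77 'a': at 1 ·f
pos 78 'b': at 2

All matches (sorted): [[5,0],[7,1],[10,1],[15,0],[19,1],[20,1],[22,1],[25,1],[26,1],[28,1],[30,1],[35,0],[40,0],[45,0],[46,1],[51,0],[52,1],[53,1],[60,0],[65,0],[69,1],[76,0]]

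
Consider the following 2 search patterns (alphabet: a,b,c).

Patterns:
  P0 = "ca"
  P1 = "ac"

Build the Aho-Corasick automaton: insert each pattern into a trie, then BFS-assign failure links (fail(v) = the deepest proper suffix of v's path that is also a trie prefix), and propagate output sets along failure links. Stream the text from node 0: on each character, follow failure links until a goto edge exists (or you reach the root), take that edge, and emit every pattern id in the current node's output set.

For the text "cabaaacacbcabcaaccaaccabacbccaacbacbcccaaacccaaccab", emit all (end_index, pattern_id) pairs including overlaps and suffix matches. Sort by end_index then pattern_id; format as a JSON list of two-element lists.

Construct AC machine:
Trie (insert patterns):
  0='ε' goto a→3 c→1
  1='c' goto a→2
  2='ca' goto ·  ←P0
  3='a' goto c→4
  4='ac' goto ·  ←P1

BFS fail/out derivation:
  fail(1) 'c': from fail(0)=0 chase 'c': 0 ⇒ 0;  out=∅∪out(0)=∅
  fail(3) 'a': from fail(0)=0 chase 'a': 0 ⇒ 0;  out=∅∪out(0)=∅
  fail(2) 'ca': from fail(1)=0 chase 'a': 0 ⇒ 3;  out={0}∪out(3)={0}
  fail(4) 'ac': from fail(3)=0 chase 'c': 0 ⇒ 1;  out={1}∪out(1)={1}

Text stream:
i=0 'c': node 0→1
i=1 'a': node 1→2  ** P0@[0:1]
i=2 'b': node 2→0 ·f
i=3 'a': node 0→3
i=4 'a': node 3→3 ·f
i=5 'a': node 3→3 ·f
i=6 'c': node 3→4  ** P1@[5:6]
i=7 'a': node 4→2 ·f  ** P0@[6:7]
i=8 'c': node 2→4 ·f  ** P1@[7:8]
i=9 'b': node 4→0 ·f
i=10 'c': node 0→1
i=11 'a': node 1→2  ** P0@[10:11]
i=12 'b': node 2→0 ·f
i=13 'c': node 0→1
i=14 'a': node 1→2  ** P0@[13:14]
i=15 'a': node 2→3 ·f
i=16 'c': node 3→4  ** P1@[15:16]
i=17 'c': node 4→1 ·f
i=18 'a': node 1→2  ** P0@[17:18]
i=19 'a': node 2→3 ·f
i=20 'c': node 3→4  ** P1@[19:20]
i=21 'c': node 4→1 ·f
i=22 'a': node 1→2  ** P0@[21:22]
i=23 'b': node 2→0 ·f
i=24 'a': node 0→3
i=25 'c': node 3→4  ** P1@[24:25]
i=26 'b': node 4→0 ·f
i=27 'c': node 0→1
i=28 'c': node 1→1 ·f
i=29 'a': node 1→2  ** P0@[28:29]
i=30 'a': node 2→3 ·f
i=31 'c': node 3→4  ** P1@[30:31]
i=32 'b': node 4→0 ·f
i=33 'a': node 0→3
i=34 'c': node 3→4  ** P1@[33:34]
i=35 'b': node 4→0 ·f
i=36 'c': node 0→1
i=37 'c': node 1→1 ·f
i=38 'c': node 1→1 ·f
i=39 'a': node 1→2  ** P0@[38:39]
i=40 'a': node 2→3 ·f
i=41 'a': node 3→3 ·f
i=42 'c': node 3→4  ** P1@[41:42]
i=43 'c': node 4→1 ·f
i=44 'c': node 1→1 ·f
i=45 'a': node 1→2  ** P0@[44:45]
i=46 'a': node 2→3 ·f
i=47 'c': node 3→4  ** P1@[46:47]
i=48 'c': node 4→1 ·f
i=49 'a': node 1→2  ** P0@[48:49]
i=50 'b': node 2→0 ·f

Matches: [[1,0],[6,1],[7,0],[8,1],[11,0],[14,0],[16,1],[18,0],[20,1],[22,0],[25,1],[29,0],[31,1],[34,1],[39,0],[42,1],[45,0],[47,1],[49,0]]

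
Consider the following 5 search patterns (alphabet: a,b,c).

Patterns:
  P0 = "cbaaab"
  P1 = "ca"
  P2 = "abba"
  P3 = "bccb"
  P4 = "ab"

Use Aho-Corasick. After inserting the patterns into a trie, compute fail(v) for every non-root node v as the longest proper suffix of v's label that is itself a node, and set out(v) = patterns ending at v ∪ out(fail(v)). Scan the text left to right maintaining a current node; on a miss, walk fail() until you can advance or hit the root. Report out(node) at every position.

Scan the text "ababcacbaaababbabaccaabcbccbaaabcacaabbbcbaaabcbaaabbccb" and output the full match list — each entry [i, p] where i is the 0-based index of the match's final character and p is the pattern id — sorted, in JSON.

Construct AC machine:
Trie nodes:
  n0 'ε': a→8 b→12 c→1
  n1 'c': a→7 b→2
  n2 'cb': a→3
  n3 'cba': a→4
  n4 'cbaa': a→5
  n5 'cbaaa': b→6
  n6 'cbaaab': ·  ←P0
  n7 'ca': ·  ←P1
  n8 'a': b→9
  n9 'ab': b→10  ←P4
  n10 'abb': a→11
  n11 'abba': ·  ←P2
  n12 'b': c→13
  n13 'bc': c→14
  n14 'bcc': b→15
  n15 'bccb': ·  ←P3

Failure links (BFS by depth):
  n1('c'): parent n0 fail=0; on 'c' 0 → fail=0;  out ∅∪∅=∅
  n8('a'): parent n0 fail=0; on 'a' 0 → fail=0;  out ∅∪∅=∅
  n12('b'): parent n0 fail=0; on 'b' 0 → fail=0;  out ∅∪∅=∅
  n2('cb'): parent n1 fail=0; on 'b' 0 → fail=12;  out ∅∪∅=∅
  n7('ca'): parent n1 fail=0; on 'a' 0 → fail=8;  out {1}∪∅={1}
  n9('ab'): parent n8 fail=0; on 'b' 0 → fail=12;  out {4}∪∅={4}
  n13('bc'): parent n12 fail=0; on 'c' 0 → fail=1;  out ∅∪∅=∅
  n3('cba'): parent n2 fail=12; on 'a' 12→0 → fail=8;  out ∅∪∅=∅
  n10('abb'): parent n9 fail=12; on 'b' 12→0 → fail=12;  out ∅∪∅=∅
  n14('bcc'): parent n13 fail=1; on 'c' 1→0 → fail=1;  out ∅∪∅=∅
  n4('cbaa'): parent n3 fail=8; on 'a' 8→0 → fail=8;  out ∅∪∅=∅
  n11('abba'): parent n10 fail=12; on 'a' 12→0 → fail=8;  out {2}∪∅={2}
  n15('bccb'): parent n14 fail=1; on 'b' 1 → fail=2;  out {3}∪∅={3}
  n5('cbaaa'): parent n4 fail=8; on 'a' 8→0 → fail=8;  out ∅∪∅=∅
  n6('cbaaab'): parent n5 fail=8; on 'b' 8 → fail=9;  out {0}∪{4}={0,4}

Text stream:
pos 0 'a': at 8
pos 1 'b': at 9  ** P4@[0:1]
pos 2 'a': at 8 (fail-walked)
pos 3 'b': at 9  ** P4@[2:3]
pos 4 'c': at 13 (fail-walked)
pos 5 'a': at 7 (fail-walked)  ** P1@[4:5]
pos 6 'c': at 1 (fail-walked)
pos 7 'b': at 2
pos 8 'a': at 3
pos 9 'a': at 4
pos 10 'a': at 5
pos 11 'b': at 6  ** P0@[6:11],P4@[10:11]
pos 12 'a': at 8 (fail-walked)
pos 13 'b': at 9  ** P4@[12:13]
pos 14 'b': at 10
pos 15 'a': at 11  ** P2@[12:15]
pos 16 'b': at 9 (fail-walked)  ** P4@[15:16]
pos 17 'a': at 8 (fail-walked)
pos 18 'c': at 1 (fail-walked)
pos 19 'c': at 1 (fail-walked)
pos 20 'a': at 7  ** P1@[19:20]
pos 21 'a': at 8 (fail-walked)
pos 22 'b': at 9  ** P4@[21:22]
pos 23 'c': at 13 (fail-walked)
pos 24 'b': at 2 (fail-walked)
pos 25 'c': at 13 (fail-walked)
pos 26 'c': at 14
pos 27 'b': at 15  ** P3@[24:27]
pos 28 'a': at 3 (fail-walked)
pos 29 'a': at 4
pos 30 'a': at 5
pos 31 'b': at 6  ** P0@[26:31],P4@[30:31]
pos 32 'c': at 13 (fail-walked)
pos 33 'a': at 7 (fail-walked)  ** P1@[32:33]
pos 34 'c': at 1 (fail-walked)
pos 35 'a': at 7  ** P1@[34:35]
pos 36 'a': at 8 (fail-walked)
pos 37 'b': at 9  ** P4@[36:37]
pos 38 'b': at 10
pos 39 'b': at 12 (fail-walked)
pos 40 'c': at 13
pos 41 'b': at 2 (fail-walked)
pos 42 'a': at 3
pos 43 'a': at 4
pos 44 'a': at 5
pos 45 'b': at 6  ** P0@[40:45],P4@[44:45]
pos 46 'c': at 13 (fail-walked)
pos 47 'b': at 2 (fail-walked)
pos 48 'a': at 3
pos 49 'a': at 4
pos 50 'a': at 5
pos 51 'b': at 6  ** P0@[46:51],P4@[50:51]
pos 52 'b': at 10 (fail-walked)
pos 53 'c': at 13 (fail-walked)
pos 54 'c': at 14
pos 55 'b': at 15  ** P3@[52:55]

All matches (sorted): [[1,4],[3,4],[5,1],[11,0],[11,4],[13,4],[15,2],[16,4],[20,1],[22,4],[27,3],[31,0],[31,4],[33,1],[35,1],[37,4],[45,0],[45,4],[51,0],[51,4],[55,3]]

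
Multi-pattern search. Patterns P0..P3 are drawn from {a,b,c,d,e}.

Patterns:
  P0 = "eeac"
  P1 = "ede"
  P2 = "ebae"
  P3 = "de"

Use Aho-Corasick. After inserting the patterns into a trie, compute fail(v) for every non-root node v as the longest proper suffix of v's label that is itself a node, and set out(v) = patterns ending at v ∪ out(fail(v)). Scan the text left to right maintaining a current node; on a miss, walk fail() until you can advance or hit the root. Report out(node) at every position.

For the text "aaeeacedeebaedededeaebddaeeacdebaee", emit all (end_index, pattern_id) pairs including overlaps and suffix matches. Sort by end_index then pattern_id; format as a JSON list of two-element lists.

Construct AC machine:
Trie (insert patterns):
  0='ε' goto d→10 e→1
  1='e' goto b→7 d→5 e→2
  2='ee' goto a→3
  3='eea' goto c→4
  4='eeac' goto ·  ←P0
  5='ed' goto e→6
  6='ede' goto ·  ←P1
  7='eb' goto a→8
  8='eba' goto e→9
  9='ebae' goto ·  ←P2
  10='d' goto e→11
  11='de' goto ·  ←P3

Failure links (BFS by depth):
  fail(1) 'e': from fail(0)=0 chase 'e': 0 ⇒ 0;  out=∅∪out(0)=∅
  fail(10) 'd': from fail(0)=0 chase 'd': 0 ⇒ 0;  out=∅∪out(0)=∅
  fail(2) 'ee': from fail(1)=0 chase 'e': 0 ⇒ 1;  out=∅∪out(1)=∅
  fail(5) 'ed': from fail(1)=0 chase 'd': 0 ⇒ 10;  out=∅∪out(10)=∅
  fail(7) 'eb': from fail(1)=0 chase 'b': 0 ⇒ 0;  out=∅∪out(0)=∅
  fail(11) 'de': from fail(10)=0 chase 'e': 0 ⇒ 1;  out={3}∪out(1)={3}
  fail(3) 'eea': from fail(2)=1 chase 'a': 1→0 ⇒ 0;  out=∅∪out(0)=∅
  fail(6) 'ede': from fail(5)=10 chase 'e': 10 ⇒ 11;  out={1}∪out(11)={1,3}
  fail(8) 'eba': from fail(7)=0 chase 'a': 0 ⇒ 0;  out=∅∪out(0)=∅
  fail(4) 'eeac': from fail(3)=0 chase 'c': 0 ⇒ 0;  out={0}∪out(0)={0}
  fail(9) 'ebae': from fail(8)=0 chase 'e': 0 ⇒ 1;  out={2}∪out(1)={2}

Text stream:
i=0 'a': node 0→0
i=1 'a': node 0→0
i=2 'e': node 0→1
i=3 'e': node 1→2
i=4 'a': node 2→3
i=5 'c': node 3→4  emit P0@[2:5]
i=6 'e': node 4→1 (fail-walked)
i=7 'd': node 1→5
i=8 'e': node 5→6  emit P1@[6:8],P3@[7:8]
i=9 'e': node 6→2 (fail-walked)
i=10 'b': node 2→7 (fail-walked)
i=11 'a': node 7→8
i=12 'e': node 8→9  emit P2@[9:12]
i=13 'd': node 9→5 (fail-walked)
i=14 'e': node 5→6  emit P1@[12:14],P3@[13:14]
i=15 'd': node 6→5 (fail-walked)
i=16 'e': node 5→6  emit P1@[14:16],P3@[15:16]
i=17 'd': node 6→5 (fail-walked)
i=18 'e': node 5→6  emit P1@[16:18],P3@[17:18]
i=19 'a': node 6→0 (fail-walked)
i=20 'e': node 0→1
i=21 'b': node 1→7
i=22 'd': node 7→10 (fail-walked)
i=23 'd': node 10→10 (fail-walked)
i=24 'a': node 10→0 (fail-walked)
i=25 'e': node 0→1
i=26 'e': node 1→2
i=27 'a': node 2→3
i=28 'c': node 3→4  emit P0@[25:28]
i=29 'd': node 4→10 (fail-walked)
i=30 'e': node 10→11  emit P3@[29:30]
i=31 'b': node 11→7 (fail-walked)
i=32 'a': node 7→8
i=33 'e': node 8→9  emit P2@[30:33]
i=34 'e': node 9→2 (fail-walked)

Matches: [[5,0],[8,1],[8,3],[12,2],[14,1],[14,3],[16,1],[16,3],[18,1],[18,3],[28,0],[30,3],[33,2]]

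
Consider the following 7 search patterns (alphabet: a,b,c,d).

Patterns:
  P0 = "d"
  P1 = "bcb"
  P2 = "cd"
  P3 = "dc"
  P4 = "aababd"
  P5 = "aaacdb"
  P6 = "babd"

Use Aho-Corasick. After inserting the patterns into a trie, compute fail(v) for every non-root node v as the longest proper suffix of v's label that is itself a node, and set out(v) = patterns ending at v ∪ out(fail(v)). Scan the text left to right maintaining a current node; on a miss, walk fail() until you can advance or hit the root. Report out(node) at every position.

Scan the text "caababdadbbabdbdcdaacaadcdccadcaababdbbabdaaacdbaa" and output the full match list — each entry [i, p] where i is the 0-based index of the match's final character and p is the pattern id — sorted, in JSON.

Build:
Trie nodes:
  n0 'ε': a→8 b→2 c→5 d→1
  n1 'd': c→7  ←P0
  n2 'b': a→18 c→3
  n3 'bc': b→4
  n4 'bcb': ·  ←P1
  n5 'c': d→6
  n6 'cd': ·  ←P2
  n7 'dc': ·  ←P3
  n8 'a': a→9
  n9 'aa': a→14 b→10
  n10 'aab': a→11
  n11 'aaba': b→12
  n12 'aabab': d→13
  n13 'aababd': ·  ←P4
  n14 'aaa': c→15
  n15 'aaac': d→16
  n16 'aaacd': b→17
  n17 'aaacdb': ·  ←P5
  n18 'ba': b→19
  n19 'bab': d→20
  n20 'babd': ·  ←P6

Failure links (BFS by depth):
  n1('d'): parent n0 fail=0; on 'd' 0 → fail=0;  out {0}∪∅={0}
  n2('b'): parent n0 fail=0; on 'b' 0 → fail=0;  out ∅∪∅=∅
  n5('c'): parent n0 fail=0; on 'c' 0 → fail=0;  out ∅∪∅=∅
  n8('a'): parent n0 fail=0; on 'a' 0 → fail=0;  out ∅∪∅=∅
  n3('bc'): parent n2 fail=0; on 'c' 0 → fail=5;  out ∅∪∅=∅
  n6('cd'): parent n5 fail=0; on 'd' 0 → fail=1;  out {2}∪{0}={0,2}
  n7('dc'): parent n1 fail=0; on 'c' 0 → fail=5;  out {3}∪∅={3}
  n9('aa'): parent n8 fail=0; on 'a' 0 → fail=8;  out ∅∪∅=∅
  n18('ba'): parent n2 fail=0; on 'a' 0 → fail=8;  out ∅∪∅=∅
  n4('bcb'): parent n3 fail=5; on 'b' 5→0 → fail=2;  out {1}∪∅={1}
  n10('aab'): parent n9 fail=8; on 'b' 8→0 → fail=2;  out ∅∪∅=∅
  n14('aaa'): parent n9 fail=8; on 'a' 8 → fail=9;  out ∅∪∅=∅
  n19('bab'): parent n18 fail=8; on 'b' 8→0 → fail=2;  out ∅∪∅=∅
  n11('aaba'): parent n10 fail=2; on 'a' 2 → fail=18;  out ∅∪∅=∅
  n15('aaac'): parent n14 fail=9; on 'c' 9→8→0 → fail=5;  out ∅∪∅=∅
  n20('babd'): parent n19 fail=2; on 'd' 2→0 → fail=1;  out {6}∪{0}={0,6}
  n12('aabab'): parent n11 fail=18; on 'b' 18 → fail=19;  out ∅∪∅=∅
  n16('aaacd'): parent n15 fail=5; on 'd' 5 → fail=6;  out ∅∪{0,2}={0,2}
  n13('aababd'): parent n12 fail=19; on 'd' 19 → fail=20;  out {4}∪{0,6}={0,4,6}
  n17('aaacdb'): parent n16 fail=6; on 'b' 6→1→0 → fail=2;  out {5}∪∅={5}

Text stream:
i=0 'c': node 0→5
i=1 'a': node 5→8 (fail-walked)
i=2 'a': node 8→9
i=3 'b': node 9→10
i=4 'a': node 10→11
i=5 'b': node 11→12
i=6 'd': node 12→13  ** P0@[6:6],P4@[1:6],P6@[3:6]
i=7 'a': node 13→8 (fail-walked)
i=8 'd': node 8→1 (fail-walked)  ** P0@[8:8]
i=9 'b': node 1→2 (fail-walked)
i=10 'b': node 2→2 (fail-walked)
i=11 'a': node 2→18
i=12 'b': node 18→19
i=13 'd': node 19→20  ** P0@[13:13],P6@[10:13]
i=14 'b': node 20→2 (fail-walked)
i=15 'd': node 2→1 (fail-walked)  ** P0@[15:15]
i=16 'c': node 1→7  ** P3@[15:16]
i=17 'd': node 7→6 (fail-walked)  ** P0@[17:17],P2@[16:17]
i=18 'a': node 6→8 (fail-walked)
i=19 'a': node 8→9
i=20 'c': node 9→5 (fail-walked)
i=21 'a': node 5→8 (fail-walked)
i=22 'a': node 8→9
i=23 'd': node 9→1 (fail-walked)  ** P0@[23:23]
i=24 'c': node 1→7  ** P3@[23:24]
i=25 'd': node 7→6 (fail-walked)  ** P0@[25:25],P2@[24:25]
i=26 'c': node 6→7 (fail-walked)  ** P3@[25:26]
i=27 'c': node 7→5 (fail-walked)
i=28 'a': node 5→8 (fail-walked)
i=29 'd': node 8→1 (fail-walked)  ** P0@[29:29]
i=30 'c': node 1→7  ** P3@[29:30]
i=31 'a': node 7→8 (fail-walked)
i=32 'a': node 8→9
i=33 'b': node 9→10
i=34 'a': node 10→11
i=35 'b': node 11→12
i=36 'd': node 12→13  ** P0@[36:36],P4@[31:36],P6@[33:36]
i=37 'b': node 13→2 (fail-walked)
i=38 'b': node 2→2 (fail-walked)
i=39 'a': node 2→18
i=40 'b': node 18→19
i=41 'd': node 19→20  ** P0@[41:41],P6@[38:41]
i=42 'a': node 20→8 (fail-walked)
i=43 'a': node 8→9
i=44 'a': node 9→14
i=45 'c': node 14→15
i=46 'd': node 15→16  ** P0@[46:46],P2@[45:46]
i=47 'b': node 16→17  ** P5@[42:47]
i=48 'a': node 17→18 (fail-walked)
i=49 'a': node 18→9 (fail-walked)

All matches (sorted): [[6,0],[6,4],[6,6],[8,0],[13,0],[13,6],[15,0],[16,3],[17,0],[17,2],[23,0],[24,3],[25,0],[25,2],[26,3],[29,0],[30,3],[36,0],[36,4],[36,6],[41,0],[41,6],[46,0],[46,2],[47,5]]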